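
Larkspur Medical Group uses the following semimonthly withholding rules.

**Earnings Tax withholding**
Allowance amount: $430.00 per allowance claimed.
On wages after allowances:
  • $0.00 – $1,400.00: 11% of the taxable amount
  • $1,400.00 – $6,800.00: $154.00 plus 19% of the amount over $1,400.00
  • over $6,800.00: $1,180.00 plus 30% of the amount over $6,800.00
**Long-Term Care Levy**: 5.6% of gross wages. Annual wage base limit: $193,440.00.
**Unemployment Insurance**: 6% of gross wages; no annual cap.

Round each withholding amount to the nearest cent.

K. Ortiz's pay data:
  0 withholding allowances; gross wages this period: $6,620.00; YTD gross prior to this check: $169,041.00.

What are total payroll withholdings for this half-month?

$1,913.72

Earnings Tax: taxable = $6,620.00
  $154.00 + 19% × ($6,620.00 − $1,400.00) = $154.00 + 19% × $5,220.00 = $1,145.80
Long-Term Care Levy: 5.6% × $6,620.00 = $370.72
Unemployment Insurance: 6% × $6,620.00 = $397.20
Total: $1,145.80 + $370.72 + $397.20 = $1,913.72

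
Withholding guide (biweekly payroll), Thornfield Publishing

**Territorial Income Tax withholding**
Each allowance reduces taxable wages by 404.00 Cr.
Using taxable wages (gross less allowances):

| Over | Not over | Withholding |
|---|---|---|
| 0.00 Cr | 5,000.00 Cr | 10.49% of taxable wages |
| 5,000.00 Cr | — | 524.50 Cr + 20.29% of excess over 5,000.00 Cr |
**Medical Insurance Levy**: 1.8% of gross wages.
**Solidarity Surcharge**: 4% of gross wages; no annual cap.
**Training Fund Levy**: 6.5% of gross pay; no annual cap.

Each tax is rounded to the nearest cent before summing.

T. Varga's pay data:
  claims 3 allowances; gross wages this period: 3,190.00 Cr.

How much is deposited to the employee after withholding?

Territorial Income Tax: taxable = 3,190.00 Cr − 3×404.00 Cr = 1,978.00 Cr
  10.49% × 1,978.00 Cr = 207.49 Cr
Medical Insurance Levy: 1.8% × 3,190.00 Cr = 57.42 Cr
Solidarity Surcharge: 4% × 3,190.00 Cr = 127.60 Cr
Training Fund Levy: 6.5% × 3,190.00 Cr = 207.35 Cr
Total withheld: 207.49 Cr + 57.42 Cr + 127.60 Cr + 207.35 Cr = 599.86 Cr
Net pay: 3,190.00 Cr − 599.86 Cr = 2,590.14 Cr

2,590.14 Cr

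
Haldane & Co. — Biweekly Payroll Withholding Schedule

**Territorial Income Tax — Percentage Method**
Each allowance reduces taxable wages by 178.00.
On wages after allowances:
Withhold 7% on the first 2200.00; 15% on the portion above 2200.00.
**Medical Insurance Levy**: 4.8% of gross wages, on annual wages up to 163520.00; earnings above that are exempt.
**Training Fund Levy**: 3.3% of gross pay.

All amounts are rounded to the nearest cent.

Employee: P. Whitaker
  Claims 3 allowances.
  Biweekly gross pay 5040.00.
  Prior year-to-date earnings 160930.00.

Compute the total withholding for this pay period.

Territorial Income Tax: taxable = 5040.00 − 3×178.00 = 4506.00
  154.00 + 15% × (4506.00 − 2200.00) = 154.00 + 15% × 2306.00 = 499.90
Medical Insurance Levy: cap 163520.00 − YTD 160930.00 = 2590.00 subject; 4.8% × 2590.00 = 124.32
Training Fund Levy: 3.3% × 5040.00 = 166.32
Total: 499.90 + 124.32 + 166.32 = 790.54

790.54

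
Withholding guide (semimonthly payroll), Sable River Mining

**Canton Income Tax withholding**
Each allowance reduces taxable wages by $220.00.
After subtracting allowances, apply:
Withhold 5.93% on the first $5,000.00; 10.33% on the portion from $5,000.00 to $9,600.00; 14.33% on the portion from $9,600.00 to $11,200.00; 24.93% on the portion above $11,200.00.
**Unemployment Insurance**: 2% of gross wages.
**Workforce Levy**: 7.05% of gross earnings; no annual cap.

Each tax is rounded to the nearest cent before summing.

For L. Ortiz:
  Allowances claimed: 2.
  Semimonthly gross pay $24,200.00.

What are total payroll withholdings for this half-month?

Canton Income Tax: taxable = $24,200.00 − 2×$220.00 = $23,760.00
  $1,000.96 + 24.93% × ($23,760.00 − $11,200.00) = $1,000.96 + 24.93% × $12,560.00 = $4,132.17
Unemployment Insurance: 2% × $24,200.00 = $484.00
Workforce Levy: 7.05% × $24,200.00 = $1,706.10
Total: $4,132.17 + $484.00 + $1,706.10 = $6,322.27

$6,322.27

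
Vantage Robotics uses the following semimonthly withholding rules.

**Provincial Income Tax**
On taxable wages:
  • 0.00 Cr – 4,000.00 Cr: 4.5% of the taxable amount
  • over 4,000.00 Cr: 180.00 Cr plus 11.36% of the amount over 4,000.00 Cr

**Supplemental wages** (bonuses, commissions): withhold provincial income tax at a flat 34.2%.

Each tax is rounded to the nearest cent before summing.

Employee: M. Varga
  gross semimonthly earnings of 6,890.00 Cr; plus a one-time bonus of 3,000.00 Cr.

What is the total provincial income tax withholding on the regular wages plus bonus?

Provincial Income Tax: taxable = 6,890.00 Cr
  180.00 Cr + 11.36% × (6,890.00 Cr − 4,000.00 Cr) = 180.00 Cr + 11.36% × 2,890.00 Cr = 508.30 Cr
Supplemental (34.2% flat on bonus): 34.2% × 3,000.00 Cr = 1,026.00 Cr
Total provincial income tax: 508.30 Cr + 1,026.00 Cr = 1,534.30 Cr

1,534.30 Cr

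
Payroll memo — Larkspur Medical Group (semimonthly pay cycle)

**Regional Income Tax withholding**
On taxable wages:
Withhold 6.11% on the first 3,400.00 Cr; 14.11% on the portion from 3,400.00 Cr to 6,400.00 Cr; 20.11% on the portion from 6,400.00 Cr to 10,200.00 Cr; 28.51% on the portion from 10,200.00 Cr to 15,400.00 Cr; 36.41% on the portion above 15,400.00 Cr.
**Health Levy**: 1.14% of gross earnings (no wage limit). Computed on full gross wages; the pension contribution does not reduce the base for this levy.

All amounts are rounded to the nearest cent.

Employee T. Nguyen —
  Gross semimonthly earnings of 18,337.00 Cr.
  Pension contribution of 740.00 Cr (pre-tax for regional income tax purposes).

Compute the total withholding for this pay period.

3,886.71 Cr

Regional Income Tax: taxable = 18,337.00 Cr − 740.00 Cr = 17,597.00 Cr
  2,877.74 Cr + 36.41% × (17,597.00 Cr − 15,400.00 Cr) = 2,877.74 Cr + 36.41% × 2,197.00 Cr = 3,677.67 Cr
Health Levy: 1.14% × 18,337.00 Cr = 209.04 Cr
Total: 3,677.67 Cr + 209.04 Cr = 3,886.71 Cr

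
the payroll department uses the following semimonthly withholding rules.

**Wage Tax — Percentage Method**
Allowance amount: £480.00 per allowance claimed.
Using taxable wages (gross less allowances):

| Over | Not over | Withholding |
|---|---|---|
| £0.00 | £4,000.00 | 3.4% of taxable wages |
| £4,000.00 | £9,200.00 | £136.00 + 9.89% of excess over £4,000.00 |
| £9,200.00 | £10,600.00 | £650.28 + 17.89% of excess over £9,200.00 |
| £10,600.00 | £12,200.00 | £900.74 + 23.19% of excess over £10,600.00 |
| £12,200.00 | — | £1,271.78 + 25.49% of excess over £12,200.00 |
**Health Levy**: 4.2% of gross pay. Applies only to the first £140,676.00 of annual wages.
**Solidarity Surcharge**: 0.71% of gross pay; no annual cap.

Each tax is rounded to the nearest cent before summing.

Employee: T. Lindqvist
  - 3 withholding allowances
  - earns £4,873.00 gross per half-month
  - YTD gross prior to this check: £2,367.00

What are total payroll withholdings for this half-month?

Wage Tax: taxable = £4,873.00 − 3×£480.00 = £3,433.00
  3.4% × £3,433.00 = £116.72
Health Levy: 4.2% × £4,873.00 = £204.67
Solidarity Surcharge: 0.71% × £4,873.00 = £34.60
Total: £116.72 + £204.67 + £34.60 = £355.99

£355.99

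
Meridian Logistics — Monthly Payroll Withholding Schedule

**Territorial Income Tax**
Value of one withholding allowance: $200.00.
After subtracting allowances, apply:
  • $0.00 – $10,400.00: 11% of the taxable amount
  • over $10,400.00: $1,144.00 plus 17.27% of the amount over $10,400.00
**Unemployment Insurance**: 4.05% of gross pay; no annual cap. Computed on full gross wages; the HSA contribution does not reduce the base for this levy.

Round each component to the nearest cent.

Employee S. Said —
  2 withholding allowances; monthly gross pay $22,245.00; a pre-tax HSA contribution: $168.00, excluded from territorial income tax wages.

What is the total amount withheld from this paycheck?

Territorial Income Tax: taxable = $22,245.00 − $168.00 − 2×$200.00 = $21,677.00
  $1,144.00 + 17.27% × ($21,677.00 − $10,400.00) = $1,144.00 + 17.27% × $11,277.00 = $3,091.54
Unemployment Insurance: 4.05% × $22,245.00 = $900.92
Total: $3,091.54 + $900.92 = $3,992.46

$3,992.46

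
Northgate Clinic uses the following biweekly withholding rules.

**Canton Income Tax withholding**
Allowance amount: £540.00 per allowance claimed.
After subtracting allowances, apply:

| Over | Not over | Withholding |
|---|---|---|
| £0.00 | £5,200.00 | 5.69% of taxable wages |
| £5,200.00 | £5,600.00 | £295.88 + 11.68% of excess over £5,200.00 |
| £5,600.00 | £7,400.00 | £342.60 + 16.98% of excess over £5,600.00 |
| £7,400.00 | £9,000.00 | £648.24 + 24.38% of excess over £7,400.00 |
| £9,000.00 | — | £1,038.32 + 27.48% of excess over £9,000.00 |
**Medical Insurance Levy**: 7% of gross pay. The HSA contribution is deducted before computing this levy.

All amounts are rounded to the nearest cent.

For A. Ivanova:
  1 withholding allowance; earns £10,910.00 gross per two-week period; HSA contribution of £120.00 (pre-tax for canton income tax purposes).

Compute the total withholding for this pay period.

£2,137.12

Canton Income Tax: taxable = £10,910.00 − £120.00 − 1×£540.00 = £10,250.00
  £1,038.32 + 27.48% × (£10,250.00 − £9,000.00) = £1,038.32 + 27.48% × £1,250.00 = £1,381.82
Medical Insurance Levy: 7% × £10,790.00 = £755.30
Total: £1,381.82 + £755.30 = £2,137.12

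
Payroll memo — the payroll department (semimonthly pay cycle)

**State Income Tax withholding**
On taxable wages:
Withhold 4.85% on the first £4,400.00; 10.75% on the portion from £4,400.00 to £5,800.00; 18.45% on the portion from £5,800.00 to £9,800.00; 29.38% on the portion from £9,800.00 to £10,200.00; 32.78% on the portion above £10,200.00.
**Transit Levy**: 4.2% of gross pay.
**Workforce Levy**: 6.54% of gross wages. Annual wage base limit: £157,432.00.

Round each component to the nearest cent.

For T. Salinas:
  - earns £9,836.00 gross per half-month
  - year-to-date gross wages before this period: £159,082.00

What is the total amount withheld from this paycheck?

£1,525.59

State Income Tax: taxable = £9,836.00
  £1,101.90 + 29.38% × (£9,836.00 − £9,800.00) = £1,101.90 + 29.38% × £36.00 = £1,112.48
Transit Levy: 4.2% × £9,836.00 = £413.11
Workforce Levy: YTD £159,082.00 ≥ cap £157,432.00 → £0.00
Total: £1,112.48 + £413.11 + £0.00 = £1,525.59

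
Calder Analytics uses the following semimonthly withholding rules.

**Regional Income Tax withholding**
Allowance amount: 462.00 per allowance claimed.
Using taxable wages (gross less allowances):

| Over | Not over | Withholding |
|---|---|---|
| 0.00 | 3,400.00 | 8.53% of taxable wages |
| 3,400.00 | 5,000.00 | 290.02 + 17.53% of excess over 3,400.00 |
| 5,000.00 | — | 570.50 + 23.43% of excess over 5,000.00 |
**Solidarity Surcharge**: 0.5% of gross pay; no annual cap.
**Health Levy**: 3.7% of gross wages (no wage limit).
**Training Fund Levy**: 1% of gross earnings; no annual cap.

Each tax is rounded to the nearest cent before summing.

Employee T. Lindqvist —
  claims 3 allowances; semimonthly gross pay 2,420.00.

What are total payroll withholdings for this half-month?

214.04

Regional Income Tax: taxable = 2,420.00 − 3×462.00 = 1,034.00
  8.53% × 1,034.00 = 88.20
Solidarity Surcharge: 0.5% × 2,420.00 = 12.10
Health Levy: 3.7% × 2,420.00 = 89.54
Training Fund Levy: 1% × 2,420.00 = 24.20
Total: 88.20 + 12.10 + 89.54 + 24.20 = 214.04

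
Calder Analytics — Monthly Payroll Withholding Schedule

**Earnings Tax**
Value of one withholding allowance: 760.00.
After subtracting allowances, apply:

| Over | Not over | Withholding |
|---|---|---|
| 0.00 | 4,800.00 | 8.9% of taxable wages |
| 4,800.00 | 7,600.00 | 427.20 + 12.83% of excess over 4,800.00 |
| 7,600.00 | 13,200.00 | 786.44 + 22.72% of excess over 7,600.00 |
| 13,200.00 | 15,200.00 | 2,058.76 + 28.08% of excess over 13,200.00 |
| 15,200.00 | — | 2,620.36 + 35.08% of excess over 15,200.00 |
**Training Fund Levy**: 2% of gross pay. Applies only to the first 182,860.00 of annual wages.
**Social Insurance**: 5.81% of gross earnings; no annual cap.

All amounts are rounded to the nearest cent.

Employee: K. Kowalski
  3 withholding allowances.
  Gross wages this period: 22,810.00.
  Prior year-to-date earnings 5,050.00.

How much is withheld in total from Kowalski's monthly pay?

6,271.58

Earnings Tax: taxable = 22,810.00 − 3×760.00 = 20,530.00
  2,620.36 + 35.08% × (20,530.00 − 15,200.00) = 2,620.36 + 35.08% × 5,330.00 = 4,490.12
Training Fund Levy: 2% × 22,810.00 = 456.20
Social Insurance: 5.81% × 22,810.00 = 1,325.26
Total: 4,490.12 + 456.20 + 1,325.26 = 6,271.58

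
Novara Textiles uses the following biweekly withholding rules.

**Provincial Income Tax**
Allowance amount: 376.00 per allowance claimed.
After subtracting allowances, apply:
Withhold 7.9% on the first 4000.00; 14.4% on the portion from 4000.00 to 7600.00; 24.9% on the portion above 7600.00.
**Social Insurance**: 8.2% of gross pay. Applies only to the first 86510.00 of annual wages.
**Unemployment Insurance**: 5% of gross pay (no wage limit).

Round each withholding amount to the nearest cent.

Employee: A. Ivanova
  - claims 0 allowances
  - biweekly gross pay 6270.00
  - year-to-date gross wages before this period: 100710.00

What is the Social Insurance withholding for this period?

0.00

Social Insurance: YTD 100710.00 ≥ cap 86510.00 → 0.00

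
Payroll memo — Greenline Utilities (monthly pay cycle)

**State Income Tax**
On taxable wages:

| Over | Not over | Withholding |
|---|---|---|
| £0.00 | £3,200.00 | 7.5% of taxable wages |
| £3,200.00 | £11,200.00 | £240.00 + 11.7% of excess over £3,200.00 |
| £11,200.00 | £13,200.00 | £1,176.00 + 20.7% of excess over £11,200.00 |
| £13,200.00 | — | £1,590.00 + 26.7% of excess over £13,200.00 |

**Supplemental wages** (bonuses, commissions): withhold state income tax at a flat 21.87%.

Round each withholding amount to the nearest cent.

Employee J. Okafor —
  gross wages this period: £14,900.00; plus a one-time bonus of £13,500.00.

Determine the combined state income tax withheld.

State Income Tax: taxable = £14,900.00
  £1,590.00 + 26.7% × (£14,900.00 − £13,200.00) = £1,590.00 + 26.7% × £1,700.00 = £2,043.90
Supplemental (21.87% flat on bonus): 21.87% × £13,500.00 = £2,952.45
Total state income tax: £2,043.90 + £2,952.45 = £4,996.35

£4,996.35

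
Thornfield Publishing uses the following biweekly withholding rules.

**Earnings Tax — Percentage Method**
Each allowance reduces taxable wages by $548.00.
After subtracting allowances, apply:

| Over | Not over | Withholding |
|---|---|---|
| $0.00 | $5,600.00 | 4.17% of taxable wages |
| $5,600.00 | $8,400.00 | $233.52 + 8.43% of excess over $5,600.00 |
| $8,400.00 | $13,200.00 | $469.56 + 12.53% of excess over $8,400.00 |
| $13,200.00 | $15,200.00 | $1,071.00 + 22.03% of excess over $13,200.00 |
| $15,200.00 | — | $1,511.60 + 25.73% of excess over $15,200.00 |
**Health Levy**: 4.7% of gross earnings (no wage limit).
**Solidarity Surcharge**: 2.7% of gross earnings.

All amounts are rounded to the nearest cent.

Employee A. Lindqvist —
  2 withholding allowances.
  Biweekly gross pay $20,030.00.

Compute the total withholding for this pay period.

$3,954.58

Earnings Tax: taxable = $20,030.00 − 2×$548.00 = $18,934.00
  $1,511.60 + 25.73% × ($18,934.00 − $15,200.00) = $1,511.60 + 25.73% × $3,734.00 = $2,472.36
Health Levy: 4.7% × $20,030.00 = $941.41
Solidarity Surcharge: 2.7% × $20,030.00 = $540.81
Total: $2,472.36 + $941.41 + $540.81 = $3,954.58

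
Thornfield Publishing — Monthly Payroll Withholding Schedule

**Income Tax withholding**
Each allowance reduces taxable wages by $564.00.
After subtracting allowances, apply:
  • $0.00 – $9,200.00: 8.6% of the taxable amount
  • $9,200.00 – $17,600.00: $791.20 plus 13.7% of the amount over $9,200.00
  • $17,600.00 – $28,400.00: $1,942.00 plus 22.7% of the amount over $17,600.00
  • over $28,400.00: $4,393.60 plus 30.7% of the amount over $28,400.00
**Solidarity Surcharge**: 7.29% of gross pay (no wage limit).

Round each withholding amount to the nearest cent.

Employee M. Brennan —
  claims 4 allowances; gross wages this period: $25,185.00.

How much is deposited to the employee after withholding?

$20,197.33

Income Tax: taxable = $25,185.00 − 4×$564.00 = $22,929.00
  $1,942.00 + 22.7% × ($22,929.00 − $17,600.00) = $1,942.00 + 22.7% × $5,329.00 = $3,151.68
Solidarity Surcharge: 7.29% × $25,185.00 = $1,835.99
Total withheld: $3,151.68 + $1,835.99 = $4,987.67
Net pay: $25,185.00 − $4,987.67 = $20,197.33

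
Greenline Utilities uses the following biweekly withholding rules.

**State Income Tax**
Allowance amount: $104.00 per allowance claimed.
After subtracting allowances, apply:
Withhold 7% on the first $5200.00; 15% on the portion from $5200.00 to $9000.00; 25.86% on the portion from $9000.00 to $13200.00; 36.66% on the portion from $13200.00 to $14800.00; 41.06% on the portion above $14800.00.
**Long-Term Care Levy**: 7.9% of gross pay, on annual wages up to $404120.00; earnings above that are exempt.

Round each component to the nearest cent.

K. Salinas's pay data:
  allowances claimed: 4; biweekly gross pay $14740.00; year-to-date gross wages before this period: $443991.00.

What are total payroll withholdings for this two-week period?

State Income Tax: taxable = $14740.00 − 4×$104.00 = $14324.00
  $2020.12 + 36.66% × ($14324.00 − $13200.00) = $2020.12 + 36.66% × $1124.00 = $2432.18
Long-Term Care Levy: YTD $443991.00 ≥ cap $404120.00 → $0.00
Total: $2432.18 + $0.00 = $2432.18

$2432.18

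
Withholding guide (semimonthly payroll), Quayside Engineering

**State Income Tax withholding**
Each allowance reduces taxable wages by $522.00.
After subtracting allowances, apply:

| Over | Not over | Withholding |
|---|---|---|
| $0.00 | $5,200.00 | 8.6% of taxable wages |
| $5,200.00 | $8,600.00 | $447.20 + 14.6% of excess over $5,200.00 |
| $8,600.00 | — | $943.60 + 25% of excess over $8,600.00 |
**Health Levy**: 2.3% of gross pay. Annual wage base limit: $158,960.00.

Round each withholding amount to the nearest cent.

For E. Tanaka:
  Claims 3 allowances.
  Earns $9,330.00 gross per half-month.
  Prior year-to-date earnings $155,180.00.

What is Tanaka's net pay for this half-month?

$8,421.52

State Income Tax: taxable = $9,330.00 − 3×$522.00 = $7,764.00
  $447.20 + 14.6% × ($7,764.00 − $5,200.00) = $447.20 + 14.6% × $2,564.00 = $821.54
Health Levy: cap $158,960.00 − YTD $155,180.00 = $3,780.00 subject; 2.3% × $3,780.00 = $86.94
Total withheld: $821.54 + $86.94 = $908.48
Net pay: $9,330.00 − $908.48 = $8,421.52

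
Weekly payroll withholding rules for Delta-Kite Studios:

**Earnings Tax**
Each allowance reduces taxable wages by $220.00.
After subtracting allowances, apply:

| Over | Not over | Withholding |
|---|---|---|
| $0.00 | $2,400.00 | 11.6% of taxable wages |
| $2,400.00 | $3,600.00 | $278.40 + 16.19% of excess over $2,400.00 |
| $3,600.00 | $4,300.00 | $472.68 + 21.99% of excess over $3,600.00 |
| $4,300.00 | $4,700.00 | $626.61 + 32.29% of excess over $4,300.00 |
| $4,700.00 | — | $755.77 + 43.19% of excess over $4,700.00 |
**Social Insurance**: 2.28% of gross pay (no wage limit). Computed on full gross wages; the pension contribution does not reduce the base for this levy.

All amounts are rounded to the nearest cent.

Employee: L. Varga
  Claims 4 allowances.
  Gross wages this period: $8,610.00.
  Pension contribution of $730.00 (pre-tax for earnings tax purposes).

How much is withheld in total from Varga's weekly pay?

Earnings Tax: taxable = $8,610.00 − $730.00 − 4×$220.00 = $7,000.00
  $755.77 + 43.19% × ($7,000.00 − $4,700.00) = $755.77 + 43.19% × $2,300.00 = $1,749.14
Social Insurance: 2.28% × $8,610.00 = $196.31
Total: $1,749.14 + $196.31 = $1,945.45

$1,945.45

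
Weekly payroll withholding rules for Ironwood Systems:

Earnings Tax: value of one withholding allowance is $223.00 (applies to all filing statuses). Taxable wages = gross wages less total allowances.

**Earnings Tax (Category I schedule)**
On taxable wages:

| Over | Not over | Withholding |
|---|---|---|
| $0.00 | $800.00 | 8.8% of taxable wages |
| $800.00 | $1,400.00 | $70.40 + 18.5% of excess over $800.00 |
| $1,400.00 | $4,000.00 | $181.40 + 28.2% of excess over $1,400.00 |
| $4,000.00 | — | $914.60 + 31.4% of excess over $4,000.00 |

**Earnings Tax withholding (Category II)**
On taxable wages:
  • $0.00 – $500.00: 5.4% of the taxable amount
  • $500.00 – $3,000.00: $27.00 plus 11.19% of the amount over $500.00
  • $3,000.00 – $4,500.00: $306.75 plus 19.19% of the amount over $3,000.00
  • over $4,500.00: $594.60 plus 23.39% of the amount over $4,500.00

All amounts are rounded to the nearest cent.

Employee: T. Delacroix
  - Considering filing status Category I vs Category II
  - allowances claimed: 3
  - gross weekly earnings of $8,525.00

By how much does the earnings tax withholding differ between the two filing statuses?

$745.81

Earnings Tax (Category I): taxable = $8,525.00 − 3×$223.00 = $7,856.00
  $914.60 + 31.4% × ($7,856.00 − $4,000.00) = $914.60 + 31.4% × $3,856.00 = $2,125.38
Earnings Tax (Category II): taxable = $8,525.00 − 3×$223.00 = $7,856.00
  $594.60 + 23.39% × ($7,856.00 − $4,500.00) = $594.60 + 23.39% × $3,356.00 = $1,379.57
Difference: |$2,125.38 − $1,379.57| = $745.81 (higher under Category I)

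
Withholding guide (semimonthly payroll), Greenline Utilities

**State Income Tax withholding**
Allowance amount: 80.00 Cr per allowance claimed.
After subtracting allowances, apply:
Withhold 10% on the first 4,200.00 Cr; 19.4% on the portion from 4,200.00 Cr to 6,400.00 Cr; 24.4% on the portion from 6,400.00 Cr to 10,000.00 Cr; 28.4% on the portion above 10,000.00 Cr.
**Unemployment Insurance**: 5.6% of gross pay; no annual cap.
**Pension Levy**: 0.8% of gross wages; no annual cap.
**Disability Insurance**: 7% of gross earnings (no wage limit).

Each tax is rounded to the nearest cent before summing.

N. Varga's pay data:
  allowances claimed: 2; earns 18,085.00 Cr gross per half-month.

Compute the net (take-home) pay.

11,685.71 Cr

State Income Tax: taxable = 18,085.00 Cr − 2×80.00 Cr = 17,925.00 Cr
  1,725.20 Cr + 28.4% × (17,925.00 Cr − 10,000.00 Cr) = 1,725.20 Cr + 28.4% × 7,925.00 Cr = 3,975.90 Cr
Unemployment Insurance: 5.6% × 18,085.00 Cr = 1,012.76 Cr
Pension Levy: 0.8% × 18,085.00 Cr = 144.68 Cr
Disability Insurance: 7% × 18,085.00 Cr = 1,265.95 Cr
Total withheld: 3,975.90 Cr + 1,012.76 Cr + 144.68 Cr + 1,265.95 Cr = 6,399.29 Cr
Net pay: 18,085.00 Cr − 6,399.29 Cr = 11,685.71 Cr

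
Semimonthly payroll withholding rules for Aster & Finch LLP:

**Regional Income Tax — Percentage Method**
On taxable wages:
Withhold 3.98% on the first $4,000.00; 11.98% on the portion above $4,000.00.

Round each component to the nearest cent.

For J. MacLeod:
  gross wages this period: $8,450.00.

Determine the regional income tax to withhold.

Regional Income Tax: taxable = $8,450.00
  $159.20 + 11.98% × ($8,450.00 − $4,000.00) = $159.20 + 11.98% × $4,450.00 = $692.31

$692.31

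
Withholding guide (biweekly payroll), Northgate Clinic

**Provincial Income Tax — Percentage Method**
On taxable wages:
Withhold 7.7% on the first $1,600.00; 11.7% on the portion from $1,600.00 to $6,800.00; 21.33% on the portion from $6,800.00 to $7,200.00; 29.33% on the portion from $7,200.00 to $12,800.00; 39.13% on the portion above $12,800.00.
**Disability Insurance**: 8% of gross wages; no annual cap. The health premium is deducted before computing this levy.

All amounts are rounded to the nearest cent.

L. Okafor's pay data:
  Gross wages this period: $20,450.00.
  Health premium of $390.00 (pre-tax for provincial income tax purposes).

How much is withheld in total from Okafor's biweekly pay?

$6,905.04

Provincial Income Tax: taxable = $20,450.00 − $390.00 = $20,060.00
  $2,459.40 + 39.13% × ($20,060.00 − $12,800.00) = $2,459.40 + 39.13% × $7,260.00 = $5,300.24
Disability Insurance: 8% × $20,060.00 = $1,604.80
Total: $5,300.24 + $1,604.80 = $6,905.04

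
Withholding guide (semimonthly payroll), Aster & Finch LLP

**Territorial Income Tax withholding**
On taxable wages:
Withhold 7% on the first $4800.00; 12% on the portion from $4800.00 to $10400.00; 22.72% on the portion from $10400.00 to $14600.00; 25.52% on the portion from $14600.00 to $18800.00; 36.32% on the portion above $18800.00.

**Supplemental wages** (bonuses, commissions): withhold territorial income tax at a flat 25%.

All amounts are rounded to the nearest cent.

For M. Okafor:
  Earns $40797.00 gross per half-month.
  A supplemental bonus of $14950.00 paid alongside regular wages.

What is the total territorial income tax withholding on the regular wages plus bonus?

Territorial Income Tax: taxable = $40797.00
  $3034.08 + 36.32% × ($40797.00 − $18800.00) = $3034.08 + 36.32% × $21997.00 = $11023.39
Supplemental (25% flat on bonus): 25% × $14950.00 = $3737.50
Total territorial income tax: $11023.39 + $3737.50 = $14760.89

$14760.89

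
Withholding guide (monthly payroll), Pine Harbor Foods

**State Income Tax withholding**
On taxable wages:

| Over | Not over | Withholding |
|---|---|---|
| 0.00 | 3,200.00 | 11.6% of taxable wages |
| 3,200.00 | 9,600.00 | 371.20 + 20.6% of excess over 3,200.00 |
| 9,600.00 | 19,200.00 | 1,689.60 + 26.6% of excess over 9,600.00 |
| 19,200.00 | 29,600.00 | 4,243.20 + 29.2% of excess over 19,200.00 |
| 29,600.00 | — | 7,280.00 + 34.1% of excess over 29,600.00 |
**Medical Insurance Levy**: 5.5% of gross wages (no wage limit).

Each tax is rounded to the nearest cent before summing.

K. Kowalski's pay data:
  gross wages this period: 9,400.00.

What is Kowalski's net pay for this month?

7,234.60

State Income Tax: taxable = 9,400.00
  371.20 + 20.6% × (9,400.00 − 3,200.00) = 371.20 + 20.6% × 6,200.00 = 1,648.40
Medical Insurance Levy: 5.5% × 9,400.00 = 517.00
Total withheld: 1,648.40 + 517.00 = 2,165.40
Net pay: 9,400.00 − 2,165.40 = 7,234.60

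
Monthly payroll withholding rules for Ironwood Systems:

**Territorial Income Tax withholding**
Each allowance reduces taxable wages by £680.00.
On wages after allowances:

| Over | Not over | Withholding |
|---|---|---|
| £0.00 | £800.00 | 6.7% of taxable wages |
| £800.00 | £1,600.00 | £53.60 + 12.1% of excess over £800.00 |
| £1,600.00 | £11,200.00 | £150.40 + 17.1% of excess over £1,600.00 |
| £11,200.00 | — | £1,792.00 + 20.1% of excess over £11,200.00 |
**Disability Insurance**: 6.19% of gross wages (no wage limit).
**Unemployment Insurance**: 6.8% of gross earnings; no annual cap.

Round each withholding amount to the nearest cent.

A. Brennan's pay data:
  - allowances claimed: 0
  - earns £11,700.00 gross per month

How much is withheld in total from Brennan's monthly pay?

£3,412.33

Territorial Income Tax: taxable = £11,700.00
  £1,792.00 + 20.1% × (£11,700.00 − £11,200.00) = £1,792.00 + 20.1% × £500.00 = £1,892.50
Disability Insurance: 6.19% × £11,700.00 = £724.23
Unemployment Insurance: 6.8% × £11,700.00 = £795.60
Total: £1,892.50 + £724.23 + £795.60 = £3,412.33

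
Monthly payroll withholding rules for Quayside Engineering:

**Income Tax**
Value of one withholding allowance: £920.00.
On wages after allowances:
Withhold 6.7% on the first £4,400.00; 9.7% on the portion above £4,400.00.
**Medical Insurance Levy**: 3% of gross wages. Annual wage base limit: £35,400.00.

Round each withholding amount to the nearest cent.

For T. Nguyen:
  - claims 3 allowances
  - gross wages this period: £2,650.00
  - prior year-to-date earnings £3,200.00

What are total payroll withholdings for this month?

£79.50

Income Tax: taxable = £2,650.00 − 3×£920.00 = £-110.00
  Taxable ≤ 0 → £0.00
Medical Insurance Levy: 3% × £2,650.00 = £79.50
Total: £0.00 + £79.50 = £79.50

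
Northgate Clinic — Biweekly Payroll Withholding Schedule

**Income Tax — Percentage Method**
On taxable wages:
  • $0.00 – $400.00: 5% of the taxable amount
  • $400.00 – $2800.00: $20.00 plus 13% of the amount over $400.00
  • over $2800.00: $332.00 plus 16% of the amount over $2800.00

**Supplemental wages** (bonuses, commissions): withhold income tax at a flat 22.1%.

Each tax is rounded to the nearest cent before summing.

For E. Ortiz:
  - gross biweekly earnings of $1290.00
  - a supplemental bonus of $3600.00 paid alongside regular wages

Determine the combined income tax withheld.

$931.30

Income Tax: taxable = $1290.00
  $20.00 + 13% × ($1290.00 − $400.00) = $20.00 + 13% × $890.00 = $135.70
Supplemental (22.1% flat on bonus): 22.1% × $3600.00 = $795.60
Total income tax: $135.70 + $795.60 = $931.30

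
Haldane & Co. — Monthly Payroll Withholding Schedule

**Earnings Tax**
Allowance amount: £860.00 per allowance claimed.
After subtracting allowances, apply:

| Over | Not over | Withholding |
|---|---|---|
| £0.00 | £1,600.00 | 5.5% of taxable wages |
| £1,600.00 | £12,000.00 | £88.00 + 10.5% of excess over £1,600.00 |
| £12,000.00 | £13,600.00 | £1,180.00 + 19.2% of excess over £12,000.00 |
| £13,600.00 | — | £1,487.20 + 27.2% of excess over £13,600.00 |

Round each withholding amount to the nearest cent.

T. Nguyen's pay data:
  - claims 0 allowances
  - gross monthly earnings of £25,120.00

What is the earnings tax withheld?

Earnings Tax: taxable = £25,120.00
  £1,487.20 + 27.2% × (£25,120.00 − £13,600.00) = £1,487.20 + 27.2% × £11,520.00 = £4,620.64

£4,620.64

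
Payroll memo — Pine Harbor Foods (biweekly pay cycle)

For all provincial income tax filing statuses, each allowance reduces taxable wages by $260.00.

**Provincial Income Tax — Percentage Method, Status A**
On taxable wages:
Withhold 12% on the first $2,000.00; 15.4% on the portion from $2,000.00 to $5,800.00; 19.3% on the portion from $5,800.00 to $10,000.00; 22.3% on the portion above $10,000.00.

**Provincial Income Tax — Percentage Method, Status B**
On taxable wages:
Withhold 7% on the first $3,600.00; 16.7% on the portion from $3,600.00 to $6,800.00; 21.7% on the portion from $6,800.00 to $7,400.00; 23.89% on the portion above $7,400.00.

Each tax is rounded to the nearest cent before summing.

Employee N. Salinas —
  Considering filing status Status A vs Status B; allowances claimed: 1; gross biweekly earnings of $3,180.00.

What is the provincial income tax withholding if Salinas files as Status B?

$204.40

Provincial Income Tax (Status B): taxable = $3,180.00 − 1×$260.00 = $2,920.00
  7% × $2,920.00 = $204.40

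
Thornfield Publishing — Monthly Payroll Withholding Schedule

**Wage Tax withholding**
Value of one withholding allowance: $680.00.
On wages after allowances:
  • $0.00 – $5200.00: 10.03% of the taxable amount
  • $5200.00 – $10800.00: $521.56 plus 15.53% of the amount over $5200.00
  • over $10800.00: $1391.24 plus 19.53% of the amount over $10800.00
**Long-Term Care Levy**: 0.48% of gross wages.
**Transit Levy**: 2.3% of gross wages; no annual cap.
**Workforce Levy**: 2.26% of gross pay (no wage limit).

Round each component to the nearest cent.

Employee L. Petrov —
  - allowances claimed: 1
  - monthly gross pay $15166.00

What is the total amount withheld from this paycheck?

$2875.49

Wage Tax: taxable = $15166.00 − 1×$680.00 = $14486.00
  $1391.24 + 19.53% × ($14486.00 − $10800.00) = $1391.24 + 19.53% × $3686.00 = $2111.12
Long-Term Care Levy: 0.48% × $15166.00 = $72.80
Transit Levy: 2.3% × $15166.00 = $348.82
Workforce Levy: 2.26% × $15166.00 = $342.75
Total: $2111.12 + $72.80 + $348.82 + $342.75 = $2875.49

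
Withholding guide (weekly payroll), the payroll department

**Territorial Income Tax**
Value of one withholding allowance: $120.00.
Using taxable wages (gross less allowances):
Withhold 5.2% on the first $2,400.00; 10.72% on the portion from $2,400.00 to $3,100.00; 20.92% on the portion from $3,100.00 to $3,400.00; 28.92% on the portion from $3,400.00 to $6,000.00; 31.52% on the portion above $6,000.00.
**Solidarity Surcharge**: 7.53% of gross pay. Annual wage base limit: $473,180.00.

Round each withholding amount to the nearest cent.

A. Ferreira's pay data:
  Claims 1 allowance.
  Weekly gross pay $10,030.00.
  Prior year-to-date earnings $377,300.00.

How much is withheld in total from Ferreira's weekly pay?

$3,002.21

Territorial Income Tax: taxable = $10,030.00 − 1×$120.00 = $9,910.00
  $1,014.52 + 31.52% × ($9,910.00 − $6,000.00) = $1,014.52 + 31.52% × $3,910.00 = $2,246.95
Solidarity Surcharge: 7.53% × $10,030.00 = $755.26
Total: $2,246.95 + $755.26 = $3,002.21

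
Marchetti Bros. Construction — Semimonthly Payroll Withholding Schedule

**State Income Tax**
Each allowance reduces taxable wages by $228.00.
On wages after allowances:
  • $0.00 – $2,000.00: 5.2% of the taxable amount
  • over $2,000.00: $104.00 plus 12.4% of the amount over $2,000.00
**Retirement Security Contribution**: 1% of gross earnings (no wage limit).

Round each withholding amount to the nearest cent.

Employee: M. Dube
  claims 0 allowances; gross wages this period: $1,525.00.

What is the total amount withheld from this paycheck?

State Income Tax: taxable = $1,525.00
  5.2% × $1,525.00 = $79.30
Retirement Security Contribution: 1% × $1,525.00 = $15.25
Total: $79.30 + $15.25 = $94.55

$94.55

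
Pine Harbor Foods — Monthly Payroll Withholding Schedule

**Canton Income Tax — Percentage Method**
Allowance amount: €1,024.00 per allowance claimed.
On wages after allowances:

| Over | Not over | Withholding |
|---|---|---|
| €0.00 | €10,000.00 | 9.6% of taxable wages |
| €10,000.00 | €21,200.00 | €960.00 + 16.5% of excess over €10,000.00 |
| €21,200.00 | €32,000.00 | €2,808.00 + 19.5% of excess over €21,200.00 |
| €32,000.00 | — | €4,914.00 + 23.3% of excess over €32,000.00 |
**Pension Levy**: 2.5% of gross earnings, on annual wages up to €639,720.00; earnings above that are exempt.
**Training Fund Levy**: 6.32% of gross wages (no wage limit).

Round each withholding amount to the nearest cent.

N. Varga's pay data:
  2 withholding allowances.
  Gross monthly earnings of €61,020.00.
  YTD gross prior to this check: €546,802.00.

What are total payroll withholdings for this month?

€16,580.44

Canton Income Tax: taxable = €61,020.00 − 2×€1,024.00 = €58,972.00
  €4,914.00 + 23.3% × (€58,972.00 − €32,000.00) = €4,914.00 + 23.3% × €26,972.00 = €11,198.48
Pension Levy: 2.5% × €61,020.00 = €1,525.50
Training Fund Levy: 6.32% × €61,020.00 = €3,856.46
Total: €11,198.48 + €1,525.50 + €3,856.46 = €16,580.44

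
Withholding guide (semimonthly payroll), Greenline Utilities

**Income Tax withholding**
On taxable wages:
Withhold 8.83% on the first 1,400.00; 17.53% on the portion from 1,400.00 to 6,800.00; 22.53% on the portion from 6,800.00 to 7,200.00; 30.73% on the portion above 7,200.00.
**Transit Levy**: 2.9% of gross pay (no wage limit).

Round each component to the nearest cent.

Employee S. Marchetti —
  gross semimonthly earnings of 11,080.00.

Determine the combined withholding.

2,674.00

Income Tax: taxable = 11,080.00
  1,160.36 + 30.73% × (11,080.00 − 7,200.00) = 1,160.36 + 30.73% × 3,880.00 = 2,352.68
Transit Levy: 2.9% × 11,080.00 = 321.32
Total: 2,352.68 + 321.32 = 2,674.00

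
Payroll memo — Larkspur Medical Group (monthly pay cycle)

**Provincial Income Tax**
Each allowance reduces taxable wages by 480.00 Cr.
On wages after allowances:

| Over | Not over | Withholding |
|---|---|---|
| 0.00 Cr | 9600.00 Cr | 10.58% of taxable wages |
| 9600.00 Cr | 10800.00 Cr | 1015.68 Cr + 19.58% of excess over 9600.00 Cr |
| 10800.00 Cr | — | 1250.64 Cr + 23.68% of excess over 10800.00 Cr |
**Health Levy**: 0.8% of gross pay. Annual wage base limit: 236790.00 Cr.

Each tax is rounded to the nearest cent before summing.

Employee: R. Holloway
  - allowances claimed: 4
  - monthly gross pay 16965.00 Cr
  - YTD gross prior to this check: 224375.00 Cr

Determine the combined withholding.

Provincial Income Tax: taxable = 16965.00 Cr − 4×480.00 Cr = 15045.00 Cr
  1250.64 Cr + 23.68% × (15045.00 Cr − 10800.00 Cr) = 1250.64 Cr + 23.68% × 4245.00 Cr = 2255.86 Cr
Health Levy: cap 236790.00 Cr − YTD 224375.00 Cr = 12415.00 Cr subject; 0.8% × 12415.00 Cr = 99.32 Cr
Total: 2255.86 Cr + 99.32 Cr = 2355.18 Cr

2355.18 Cr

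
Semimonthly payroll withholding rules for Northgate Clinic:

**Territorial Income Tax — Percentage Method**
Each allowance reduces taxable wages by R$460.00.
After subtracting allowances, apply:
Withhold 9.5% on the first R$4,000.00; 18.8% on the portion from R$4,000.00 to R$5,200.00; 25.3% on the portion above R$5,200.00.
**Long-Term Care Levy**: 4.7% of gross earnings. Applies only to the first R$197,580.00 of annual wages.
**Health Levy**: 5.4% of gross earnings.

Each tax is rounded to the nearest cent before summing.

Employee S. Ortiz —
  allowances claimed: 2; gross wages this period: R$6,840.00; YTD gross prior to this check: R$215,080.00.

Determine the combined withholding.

Territorial Income Tax: taxable = R$6,840.00 − 2×R$460.00 = R$5,920.00
  R$605.60 + 25.3% × (R$5,920.00 − R$5,200.00) = R$605.60 + 25.3% × R$720.00 = R$787.76
Long-Term Care Levy: YTD R$215,080.00 ≥ cap R$197,580.00 → R$0.00
Health Levy: 5.4% × R$6,840.00 = R$369.36
Total: R$787.76 + R$0.00 + R$369.36 = R$1,157.12

R$1,157.12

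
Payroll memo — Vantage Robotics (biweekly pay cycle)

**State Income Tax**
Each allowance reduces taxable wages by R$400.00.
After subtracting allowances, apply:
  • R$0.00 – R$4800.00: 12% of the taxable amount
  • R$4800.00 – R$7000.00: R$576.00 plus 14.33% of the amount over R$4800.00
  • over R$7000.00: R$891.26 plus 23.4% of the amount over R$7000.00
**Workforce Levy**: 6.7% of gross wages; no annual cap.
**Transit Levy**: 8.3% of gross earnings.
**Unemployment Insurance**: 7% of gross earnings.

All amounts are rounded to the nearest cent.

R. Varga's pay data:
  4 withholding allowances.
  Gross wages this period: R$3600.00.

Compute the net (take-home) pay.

State Income Tax: taxable = R$3600.00 − 4×R$400.00 = R$2000.00
  12% × R$2000.00 = R$240.00
Workforce Levy: 6.7% × R$3600.00 = R$241.20
Transit Levy: 8.3% × R$3600.00 = R$298.80
Unemployment Insurance: 7% × R$3600.00 = R$252.00
Total withheld: R$240.00 + R$241.20 + R$298.80 + R$252.00 = R$1032.00
Net pay: R$3600.00 − R$1032.00 = R$2568.00

R$2568.00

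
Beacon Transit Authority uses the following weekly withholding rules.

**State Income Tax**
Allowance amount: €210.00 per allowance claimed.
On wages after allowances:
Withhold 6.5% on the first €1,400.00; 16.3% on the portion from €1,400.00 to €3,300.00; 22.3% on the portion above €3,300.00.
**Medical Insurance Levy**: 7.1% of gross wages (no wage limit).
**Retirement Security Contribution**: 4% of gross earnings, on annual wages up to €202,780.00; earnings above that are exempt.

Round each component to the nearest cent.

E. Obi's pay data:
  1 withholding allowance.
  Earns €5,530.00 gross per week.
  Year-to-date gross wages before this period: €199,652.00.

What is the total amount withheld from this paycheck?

€1,368.91

State Income Tax: taxable = €5,530.00 − 1×€210.00 = €5,320.00
  €400.70 + 22.3% × (€5,320.00 − €3,300.00) = €400.70 + 22.3% × €2,020.00 = €851.16
Medical Insurance Levy: 7.1% × €5,530.00 = €392.63
Retirement Security Contribution: cap €202,780.00 − YTD €199,652.00 = €3,128.00 subject; 4% × €3,128.00 = €125.12
Total: €851.16 + €392.63 + €125.12 = €1,368.91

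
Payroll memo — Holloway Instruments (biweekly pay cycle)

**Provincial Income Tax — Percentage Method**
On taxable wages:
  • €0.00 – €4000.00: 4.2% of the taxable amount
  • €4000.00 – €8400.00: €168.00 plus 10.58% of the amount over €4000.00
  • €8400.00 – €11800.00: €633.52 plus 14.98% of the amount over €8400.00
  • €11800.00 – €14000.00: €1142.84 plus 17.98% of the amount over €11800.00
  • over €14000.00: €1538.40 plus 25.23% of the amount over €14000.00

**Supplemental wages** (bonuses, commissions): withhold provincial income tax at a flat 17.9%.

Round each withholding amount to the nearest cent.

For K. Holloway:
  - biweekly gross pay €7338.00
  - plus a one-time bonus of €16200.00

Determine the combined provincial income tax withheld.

€3420.96

Provincial Income Tax: taxable = €7338.00
  €168.00 + 10.58% × (€7338.00 − €4000.00) = €168.00 + 10.58% × €3338.00 = €521.16
Supplemental (17.9% flat on bonus): 17.9% × €16200.00 = €2899.80
Total provincial income tax: €521.16 + €2899.80 = €3420.96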